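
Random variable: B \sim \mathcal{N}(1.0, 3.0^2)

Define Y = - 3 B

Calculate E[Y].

For Y = -3B:
E[Y] = -3 * E[B]
E[B] = 1.0 = 1
E[Y] = -3 * 1 = -3

-3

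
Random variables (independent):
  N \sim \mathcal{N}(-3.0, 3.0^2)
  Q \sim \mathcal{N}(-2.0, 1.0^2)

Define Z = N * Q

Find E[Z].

For independent RVs: E[XY] = E[X]*E[Y]
E[N] = -3
E[Q] = -2
E[Z] = -3 * (-2) = 6

6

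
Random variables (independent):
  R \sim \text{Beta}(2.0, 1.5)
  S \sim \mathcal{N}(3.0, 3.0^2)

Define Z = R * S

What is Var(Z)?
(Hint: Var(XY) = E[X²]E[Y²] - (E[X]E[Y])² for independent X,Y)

Var(XY) = E[X²]E[Y²] - (E[X]E[Y])²
E[R] = 0.57142857, Var(R) = 0.054421769
E[S] = 3, Var(S) = 9
E[R²] = 0.054421769 + 0.57142857² = 0.38095238
E[S²] = 9 + 3² = 18
Var(Z) = 0.38095238*18 - (0.57142857*3)²
= 6.8571429 - 2.9387755 = 3.9183673

3.9183673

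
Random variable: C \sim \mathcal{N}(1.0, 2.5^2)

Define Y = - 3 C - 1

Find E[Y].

For Y = -3C - 1:
E[Y] = -3 * E[C] - 1
E[C] = 1.0 = 1
E[Y] = -3 * 1 - 1 = -4

-4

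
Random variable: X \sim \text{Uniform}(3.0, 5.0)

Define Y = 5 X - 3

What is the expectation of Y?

For Y = 5X - 3:
E[Y] = 5 * E[X] - 3
E[X] = (3 + 5)/2 = 4
E[Y] = 5 * 4 - 3 = 17

17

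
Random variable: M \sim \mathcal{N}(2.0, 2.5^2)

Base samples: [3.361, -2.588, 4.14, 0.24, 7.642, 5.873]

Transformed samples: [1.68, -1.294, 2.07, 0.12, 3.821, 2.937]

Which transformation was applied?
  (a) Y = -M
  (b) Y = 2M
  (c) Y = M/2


Checking option (c) Y = M/2:
  M = 3.361 -> Y = 1.68 ✓
  M = -2.588 -> Y = -1.294 ✓
  M = 4.14 -> Y = 2.07 ✓
All samples match this transformation.

(c) M/2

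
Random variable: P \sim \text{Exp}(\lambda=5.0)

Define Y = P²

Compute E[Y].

E[P²] = Var(P) + (E[P])² = 0.04 + 0.04 = 0.08

0.08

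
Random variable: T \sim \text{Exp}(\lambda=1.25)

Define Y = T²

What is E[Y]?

Using E[X²] = Var(X) + (E[X])²:
E[T] = 0.8
Var(T) = 1/1.25^2 = 0.64
E[T²] = 0.64 + 0.8² = 0.64 + 0.64 = 1.28

1.28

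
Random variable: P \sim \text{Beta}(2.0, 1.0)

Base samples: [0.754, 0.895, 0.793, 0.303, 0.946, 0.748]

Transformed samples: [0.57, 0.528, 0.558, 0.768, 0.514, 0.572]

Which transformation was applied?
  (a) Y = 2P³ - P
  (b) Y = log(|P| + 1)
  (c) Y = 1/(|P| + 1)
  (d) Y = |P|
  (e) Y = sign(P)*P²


Checking option (c) Y = 1/(|P| + 1):
  P = 0.754 -> Y = 0.57 ✓
  P = 0.895 -> Y = 0.528 ✓
  P = 0.793 -> Y = 0.558 ✓
All samples match this transformation.

(c) 1/(|P| + 1)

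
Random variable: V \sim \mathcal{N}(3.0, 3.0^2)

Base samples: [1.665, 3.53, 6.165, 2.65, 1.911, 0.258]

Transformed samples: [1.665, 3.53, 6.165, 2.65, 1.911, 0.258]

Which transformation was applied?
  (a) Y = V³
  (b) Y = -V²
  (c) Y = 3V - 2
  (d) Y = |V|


Checking option (d) Y = |V|:
  V = 1.665 -> Y = 1.665 ✓
  V = 3.53 -> Y = 3.53 ✓
  V = 6.165 -> Y = 6.165 ✓
All samples match this transformation.

(d) |V|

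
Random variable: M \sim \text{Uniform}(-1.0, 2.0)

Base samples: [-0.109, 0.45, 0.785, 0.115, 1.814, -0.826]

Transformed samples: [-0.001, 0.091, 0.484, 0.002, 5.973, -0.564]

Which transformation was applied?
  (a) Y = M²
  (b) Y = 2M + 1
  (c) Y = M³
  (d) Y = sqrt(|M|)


Checking option (c) Y = M³:
  M = -0.109 -> Y = -0.001 ✓
  M = 0.45 -> Y = 0.091 ✓
  M = 0.785 -> Y = 0.484 ✓
All samples match this transformation.

(c) M³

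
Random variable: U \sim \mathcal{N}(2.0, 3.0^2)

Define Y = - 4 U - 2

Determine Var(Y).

For Y = aU + b: Var(Y) = a² * Var(U)
Var(U) = 3.0^2 = 9
Var(Y) = (-4)² * 9 = 16 * 9 = 144

144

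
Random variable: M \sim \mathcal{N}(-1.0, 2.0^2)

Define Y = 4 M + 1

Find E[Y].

For Y = 4M + 1:
E[Y] = 4 * E[M] + 1
E[M] = -1.0 = -1
E[Y] = 4 * (-1) + 1 = -3

-3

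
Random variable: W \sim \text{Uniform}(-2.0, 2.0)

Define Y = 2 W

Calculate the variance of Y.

For Y = aW + b: Var(Y) = a² * Var(W)
Var(W) = (2 + 2)^2/12 = 1.3333333
Var(Y) = 2² * 1.3333333 = 4 * 1.3333333 = 5.3333333

5.3333333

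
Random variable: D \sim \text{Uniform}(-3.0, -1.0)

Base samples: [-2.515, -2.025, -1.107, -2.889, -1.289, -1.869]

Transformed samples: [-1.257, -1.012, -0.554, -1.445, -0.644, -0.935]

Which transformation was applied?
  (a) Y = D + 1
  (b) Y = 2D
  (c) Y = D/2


Checking option (c) Y = D/2:
  D = -2.515 -> Y = -1.257 ✓
  D = -2.025 -> Y = -1.012 ✓
  D = -1.107 -> Y = -0.554 ✓
All samples match this transformation.

(c) D/2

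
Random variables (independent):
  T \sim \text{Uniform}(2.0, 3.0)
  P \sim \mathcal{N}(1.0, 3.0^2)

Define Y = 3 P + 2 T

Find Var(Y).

For independent RVs: Var(aX + bY) = a²Var(X) + b²Var(Y)
Var(T) = 0.083333333
Var(P) = 9
Var(Y) = 2²*0.083333333 + 3²*9
= 4*0.083333333 + 9*9 = 81.333333

81.333333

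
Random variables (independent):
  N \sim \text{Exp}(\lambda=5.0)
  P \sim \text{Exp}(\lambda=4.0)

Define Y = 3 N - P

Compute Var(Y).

For independent RVs: Var(aX + bY) = a²Var(X) + b²Var(Y)
Var(N) = 0.04
Var(P) = 0.0625
Var(Y) = 3²*0.04 + (-1)²*0.0625
= 9*0.04 + 1*0.0625 = 0.4225

0.4225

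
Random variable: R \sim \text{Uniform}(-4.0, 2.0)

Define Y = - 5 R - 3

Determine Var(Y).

For Y = aR + b: Var(Y) = a² * Var(R)
Var(R) = (2 + 4)^2/12 = 3
Var(Y) = (-5)² * 3 = 25 * 3 = 75

75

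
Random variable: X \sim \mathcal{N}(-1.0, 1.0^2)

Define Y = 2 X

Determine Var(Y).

For Y = aX + b: Var(Y) = a² * Var(X)
Var(X) = 1.0^2 = 1
Var(Y) = 2² * 1 = 4 * 1 = 4

4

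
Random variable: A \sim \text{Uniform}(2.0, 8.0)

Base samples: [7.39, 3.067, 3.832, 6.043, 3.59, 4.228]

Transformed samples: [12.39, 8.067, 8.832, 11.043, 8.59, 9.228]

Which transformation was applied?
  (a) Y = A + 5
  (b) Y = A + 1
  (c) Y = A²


Checking option (a) Y = A + 5:
  A = 7.39 -> Y = 12.39 ✓
  A = 3.067 -> Y = 8.067 ✓
  A = 3.832 -> Y = 8.832 ✓
All samples match this transformation.

(a) A + 5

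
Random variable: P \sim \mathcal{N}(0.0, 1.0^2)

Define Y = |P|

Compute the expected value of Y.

For X ~ N(0, 1.0²), E[|X|] = sigma * sqrt(2/pi)
= 1.0 * sqrt(2/pi) = 0.79788456

0.79788456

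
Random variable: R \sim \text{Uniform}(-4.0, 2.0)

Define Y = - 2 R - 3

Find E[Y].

For Y = -2R - 3:
E[Y] = -2 * E[R] - 3
E[R] = (-4 + 2)/2 = -1
E[Y] = -2 * (-1) - 3 = -1

-1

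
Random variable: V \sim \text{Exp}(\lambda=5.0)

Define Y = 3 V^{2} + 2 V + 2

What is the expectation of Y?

E[Y] = 3*E[V²] + 2*E[V] + 2
E[V] = 0.2
E[V²] = Var(V) + (E[V])² = 0.04 + 0.04 = 0.08
E[Y] = 3*0.08 + 2*0.2 + 2 = 2.64

2.64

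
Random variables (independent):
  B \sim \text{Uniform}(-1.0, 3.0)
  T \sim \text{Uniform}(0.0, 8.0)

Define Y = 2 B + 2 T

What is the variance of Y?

For independent RVs: Var(aX + bY) = a²Var(X) + b²Var(Y)
Var(B) = 1.3333333
Var(T) = 5.3333333
Var(Y) = 2²*1.3333333 + 2²*5.3333333
= 4*1.3333333 + 4*5.3333333 = 26.666667

26.666667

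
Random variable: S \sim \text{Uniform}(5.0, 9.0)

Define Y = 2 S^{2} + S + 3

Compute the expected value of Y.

E[Y] = 2*E[S²] + 1*E[S] + 3
E[S] = 7
E[S²] = Var(S) + (E[S])² = 1.3333333 + 49 = 50.333333
E[Y] = 2*50.333333 + 1*7 + 3 = 110.66667

110.66667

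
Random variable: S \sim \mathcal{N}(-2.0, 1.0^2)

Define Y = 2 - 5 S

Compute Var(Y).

For Y = aS + b: Var(Y) = a² * Var(S)
Var(S) = 1.0^2 = 1
Var(Y) = (-5)² * 1 = 25 * 1 = 25

25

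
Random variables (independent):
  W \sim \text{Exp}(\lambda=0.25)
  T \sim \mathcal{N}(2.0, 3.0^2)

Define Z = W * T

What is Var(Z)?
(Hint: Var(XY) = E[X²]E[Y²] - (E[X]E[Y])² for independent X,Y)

Var(XY) = E[X²]E[Y²] - (E[X]E[Y])²
E[W] = 4, Var(W) = 16
E[T] = 2, Var(T) = 9
E[W²] = 16 + 4² = 32
E[T²] = 9 + 2² = 13
Var(Z) = 32*13 - (4*2)²
= 416 - 64 = 352

352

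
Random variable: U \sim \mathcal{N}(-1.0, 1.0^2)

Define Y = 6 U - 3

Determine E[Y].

For Y = 6U - 3:
E[Y] = 6 * E[U] - 3
E[U] = -1.0 = -1
E[Y] = 6 * (-1) - 3 = -9

-9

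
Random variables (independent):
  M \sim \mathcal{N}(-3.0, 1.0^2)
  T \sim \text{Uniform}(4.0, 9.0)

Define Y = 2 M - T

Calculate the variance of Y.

For independent RVs: Var(aX + bY) = a²Var(X) + b²Var(Y)
Var(M) = 1
Var(T) = 2.0833333
Var(Y) = 2²*1 + (-1)²*2.0833333
= 4*1 + 1*2.0833333 = 6.0833333

6.0833333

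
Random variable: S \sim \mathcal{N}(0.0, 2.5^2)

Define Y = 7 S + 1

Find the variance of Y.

For Y = aS + b: Var(Y) = a² * Var(S)
Var(S) = 2.5^2 = 6.25
Var(Y) = 7² * 6.25 = 49 * 6.25 = 306.25

306.25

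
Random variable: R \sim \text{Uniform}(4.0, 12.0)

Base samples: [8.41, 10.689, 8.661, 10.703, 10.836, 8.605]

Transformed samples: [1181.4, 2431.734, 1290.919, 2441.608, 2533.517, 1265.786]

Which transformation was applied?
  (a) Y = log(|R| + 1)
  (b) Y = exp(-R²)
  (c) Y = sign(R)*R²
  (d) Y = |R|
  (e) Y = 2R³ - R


Checking option (e) Y = 2R³ - R:
  R = 8.41 -> Y = 1181.4 ✓
  R = 10.689 -> Y = 2431.734 ✓
  R = 8.661 -> Y = 1290.919 ✓
All samples match this transformation.

(e) 2R³ - R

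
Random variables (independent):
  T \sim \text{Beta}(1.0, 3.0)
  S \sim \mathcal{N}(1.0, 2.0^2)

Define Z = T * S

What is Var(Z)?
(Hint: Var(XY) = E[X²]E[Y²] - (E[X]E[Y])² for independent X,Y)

Var(XY) = E[X²]E[Y²] - (E[X]E[Y])²
E[T] = 0.25, Var(T) = 0.0375
E[S] = 1, Var(S) = 4
E[T²] = 0.0375 + 0.25² = 0.1
E[S²] = 4 + 1² = 5
Var(Z) = 0.1*5 - (0.25*1)²
= 0.5 - 0.0625 = 0.4375

0.4375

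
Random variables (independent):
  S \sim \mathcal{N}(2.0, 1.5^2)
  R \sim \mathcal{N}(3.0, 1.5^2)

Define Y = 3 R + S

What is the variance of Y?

For independent RVs: Var(aX + bY) = a²Var(X) + b²Var(Y)
Var(S) = 2.25
Var(R) = 2.25
Var(Y) = 1²*2.25 + 3²*2.25
= 1*2.25 + 9*2.25 = 22.5

22.5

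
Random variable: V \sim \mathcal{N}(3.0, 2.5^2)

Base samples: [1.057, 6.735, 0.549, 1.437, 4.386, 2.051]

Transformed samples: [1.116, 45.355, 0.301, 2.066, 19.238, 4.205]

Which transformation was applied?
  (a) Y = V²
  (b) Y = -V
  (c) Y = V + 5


Checking option (a) Y = V²:
  V = 1.057 -> Y = 1.116 ✓
  V = 6.735 -> Y = 45.355 ✓
  V = 0.549 -> Y = 0.301 ✓
All samples match this transformation.

(a) V²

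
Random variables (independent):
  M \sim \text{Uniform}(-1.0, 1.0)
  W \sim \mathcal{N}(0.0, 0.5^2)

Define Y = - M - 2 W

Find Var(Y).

For independent RVs: Var(aX + bY) = a²Var(X) + b²Var(Y)
Var(M) = 0.33333333
Var(W) = 0.25
Var(Y) = (-1)²*0.33333333 + (-2)²*0.25
= 1*0.33333333 + 4*0.25 = 1.3333333

1.3333333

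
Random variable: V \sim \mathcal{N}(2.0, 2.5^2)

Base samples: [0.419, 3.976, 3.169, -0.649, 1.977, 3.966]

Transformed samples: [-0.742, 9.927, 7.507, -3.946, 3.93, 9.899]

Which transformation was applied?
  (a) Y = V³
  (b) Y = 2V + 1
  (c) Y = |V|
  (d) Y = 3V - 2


Checking option (d) Y = 3V - 2:
  V = 0.419 -> Y = -0.742 ✓
  V = 3.976 -> Y = 9.927 ✓
  V = 3.169 -> Y = 7.507 ✓
All samples match this transformation.

(d) 3V - 2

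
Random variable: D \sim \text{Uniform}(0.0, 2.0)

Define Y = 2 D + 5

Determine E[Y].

For Y = 2D + 5:
E[Y] = 2 * E[D] + 5
E[D] = (0 + 2)/2 = 1
E[Y] = 2 * 1 + 5 = 7

7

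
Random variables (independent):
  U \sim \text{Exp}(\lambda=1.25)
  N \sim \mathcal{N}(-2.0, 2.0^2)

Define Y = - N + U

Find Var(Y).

For independent RVs: Var(aX + bY) = a²Var(X) + b²Var(Y)
Var(U) = 0.64
Var(N) = 4
Var(Y) = 1²*0.64 + (-1)²*4
= 1*0.64 + 1*4 = 4.64

4.64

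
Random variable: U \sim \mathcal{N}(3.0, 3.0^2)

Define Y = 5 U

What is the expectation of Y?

For Y = 5U:
E[Y] = 5 * E[U]
E[U] = 3.0 = 3
E[Y] = 5 * 3 = 15

15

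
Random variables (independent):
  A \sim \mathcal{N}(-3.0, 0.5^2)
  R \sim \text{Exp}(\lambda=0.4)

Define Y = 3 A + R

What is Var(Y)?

For independent RVs: Var(aX + bY) = a²Var(X) + b²Var(Y)
Var(A) = 0.25
Var(R) = 6.25
Var(Y) = 3²*0.25 + 1²*6.25
= 9*0.25 + 1*6.25 = 8.5

8.5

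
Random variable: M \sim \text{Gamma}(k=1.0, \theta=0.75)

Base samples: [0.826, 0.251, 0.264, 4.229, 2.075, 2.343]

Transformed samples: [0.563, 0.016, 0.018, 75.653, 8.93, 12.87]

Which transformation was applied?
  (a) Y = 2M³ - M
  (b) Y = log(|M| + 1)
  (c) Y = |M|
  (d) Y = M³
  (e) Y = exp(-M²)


Checking option (d) Y = M³:
  M = 0.826 -> Y = 0.563 ✓
  M = 0.251 -> Y = 0.016 ✓
  M = 0.264 -> Y = 0.018 ✓
All samples match this transformation.

(d) M³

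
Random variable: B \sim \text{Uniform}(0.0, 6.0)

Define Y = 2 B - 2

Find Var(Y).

For Y = aB + b: Var(Y) = a² * Var(B)
Var(B) = (6 - 0)^2/12 = 3
Var(Y) = 2² * 3 = 4 * 3 = 12

12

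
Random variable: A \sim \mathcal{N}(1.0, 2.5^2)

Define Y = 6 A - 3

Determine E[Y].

For Y = 6A - 3:
E[Y] = 6 * E[A] - 3
E[A] = 1.0 = 1
E[Y] = 6 * 1 - 3 = 3

3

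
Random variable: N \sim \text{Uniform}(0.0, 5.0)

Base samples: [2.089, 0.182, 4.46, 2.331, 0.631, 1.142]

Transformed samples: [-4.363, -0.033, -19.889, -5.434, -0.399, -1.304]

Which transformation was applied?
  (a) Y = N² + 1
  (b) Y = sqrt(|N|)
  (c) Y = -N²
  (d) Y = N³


Checking option (c) Y = -N²:
  N = 2.089 -> Y = -4.363 ✓
  N = 0.182 -> Y = -0.033 ✓
  N = 4.46 -> Y = -19.889 ✓
All samples match this transformation.

(c) -N²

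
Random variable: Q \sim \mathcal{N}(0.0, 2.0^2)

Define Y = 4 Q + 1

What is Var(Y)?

For Y = aQ + b: Var(Y) = a² * Var(Q)
Var(Q) = 2.0^2 = 4
Var(Y) = 4² * 4 = 16 * 4 = 64

64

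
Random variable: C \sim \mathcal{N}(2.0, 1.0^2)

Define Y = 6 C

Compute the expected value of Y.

For Y = 6C:
E[Y] = 6 * E[C]
E[C] = 2.0 = 2
E[Y] = 6 * 2 = 12

12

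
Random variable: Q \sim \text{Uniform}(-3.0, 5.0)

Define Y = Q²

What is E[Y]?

Using E[X²] = Var(X) + (E[X])²:
E[Q] = 1
Var(Q) = (5 + 3)^2/12 = 5.3333333
E[Q²] = 5.3333333 + 1² = 5.3333333 + 1 = 6.3333333

6.3333333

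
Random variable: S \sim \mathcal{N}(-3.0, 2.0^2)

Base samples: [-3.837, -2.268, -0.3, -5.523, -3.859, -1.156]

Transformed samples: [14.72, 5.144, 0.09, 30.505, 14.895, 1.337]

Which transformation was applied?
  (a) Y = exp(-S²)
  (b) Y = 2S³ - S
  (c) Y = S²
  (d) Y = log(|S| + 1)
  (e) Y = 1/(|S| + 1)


Checking option (c) Y = S²:
  S = -3.837 -> Y = 14.72 ✓
  S = -2.268 -> Y = 5.144 ✓
  S = -0.3 -> Y = 0.09 ✓
All samples match this transformation.

(c) S²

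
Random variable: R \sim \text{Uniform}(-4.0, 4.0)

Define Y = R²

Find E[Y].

E[R²] = Var(R) + (E[R])² = 5.3333333 + 0 = 5.3333333

5.3333333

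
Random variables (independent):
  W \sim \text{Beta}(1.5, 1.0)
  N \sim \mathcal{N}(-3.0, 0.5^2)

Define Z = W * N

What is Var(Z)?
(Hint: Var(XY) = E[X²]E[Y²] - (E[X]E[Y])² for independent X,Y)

Var(XY) = E[X²]E[Y²] - (E[X]E[Y])²
E[W] = 0.6, Var(W) = 0.068571429
E[N] = -3, Var(N) = 0.25
E[W²] = 0.068571429 + 0.6² = 0.42857143
E[N²] = 0.25 + (-3)² = 9.25
Var(Z) = 0.42857143*9.25 - (0.6*(-3))²
= 3.9642857 - 3.24 = 0.72428571

0.72428571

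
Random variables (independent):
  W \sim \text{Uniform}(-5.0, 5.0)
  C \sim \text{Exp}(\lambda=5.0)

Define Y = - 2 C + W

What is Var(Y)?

For independent RVs: Var(aX + bY) = a²Var(X) + b²Var(Y)
Var(W) = 8.3333333
Var(C) = 0.04
Var(Y) = 1²*8.3333333 + (-2)²*0.04
= 1*8.3333333 + 4*0.04 = 8.4933333

8.4933333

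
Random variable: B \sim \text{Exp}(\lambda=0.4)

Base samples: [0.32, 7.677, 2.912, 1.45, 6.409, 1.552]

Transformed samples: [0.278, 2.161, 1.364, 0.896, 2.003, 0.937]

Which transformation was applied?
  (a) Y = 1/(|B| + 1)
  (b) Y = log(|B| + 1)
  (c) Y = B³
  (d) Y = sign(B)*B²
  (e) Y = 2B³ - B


Checking option (b) Y = log(|B| + 1):
  B = 0.32 -> Y = 0.278 ✓
  B = 7.677 -> Y = 2.161 ✓
  B = 2.912 -> Y = 1.364 ✓
All samples match this transformation.

(b) log(|B| + 1)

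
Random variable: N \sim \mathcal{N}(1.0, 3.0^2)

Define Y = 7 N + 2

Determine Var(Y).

For Y = aN + b: Var(Y) = a² * Var(N)
Var(N) = 3.0^2 = 9
Var(Y) = 7² * 9 = 49 * 9 = 441

441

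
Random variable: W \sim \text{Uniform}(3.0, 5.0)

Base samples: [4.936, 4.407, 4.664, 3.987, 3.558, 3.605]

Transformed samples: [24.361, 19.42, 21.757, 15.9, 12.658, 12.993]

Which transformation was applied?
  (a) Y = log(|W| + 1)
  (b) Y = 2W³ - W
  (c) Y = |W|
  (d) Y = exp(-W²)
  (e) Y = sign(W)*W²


Checking option (e) Y = sign(W)*W²:
  W = 4.936 -> Y = 24.361 ✓
  W = 4.407 -> Y = 19.42 ✓
  W = 4.664 -> Y = 21.757 ✓
All samples match this transformation.

(e) sign(W)*W²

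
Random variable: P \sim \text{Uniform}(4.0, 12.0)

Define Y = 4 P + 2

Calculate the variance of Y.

For Y = aP + b: Var(Y) = a² * Var(P)
Var(P) = (12 - 4)^2/12 = 5.3333333
Var(Y) = 4² * 5.3333333 = 16 * 5.3333333 = 85.333333

85.333333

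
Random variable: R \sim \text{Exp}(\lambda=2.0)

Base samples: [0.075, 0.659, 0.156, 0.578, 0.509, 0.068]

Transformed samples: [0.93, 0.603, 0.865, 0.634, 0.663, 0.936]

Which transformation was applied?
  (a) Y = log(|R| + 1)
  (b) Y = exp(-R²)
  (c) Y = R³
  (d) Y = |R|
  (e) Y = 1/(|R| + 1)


Checking option (e) Y = 1/(|R| + 1):
  R = 0.075 -> Y = 0.93 ✓
  R = 0.659 -> Y = 0.603 ✓
  R = 0.156 -> Y = 0.865 ✓
All samples match this transformation.

(e) 1/(|R| + 1)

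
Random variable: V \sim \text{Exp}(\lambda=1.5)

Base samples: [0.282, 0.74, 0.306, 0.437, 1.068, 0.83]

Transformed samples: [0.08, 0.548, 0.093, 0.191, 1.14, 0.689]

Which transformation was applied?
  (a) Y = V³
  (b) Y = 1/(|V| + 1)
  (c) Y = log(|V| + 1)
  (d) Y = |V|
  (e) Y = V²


Checking option (e) Y = V²:
  V = 0.282 -> Y = 0.08 ✓
  V = 0.74 -> Y = 0.548 ✓
  V = 0.306 -> Y = 0.093 ✓
All samples match this transformation.

(e) V²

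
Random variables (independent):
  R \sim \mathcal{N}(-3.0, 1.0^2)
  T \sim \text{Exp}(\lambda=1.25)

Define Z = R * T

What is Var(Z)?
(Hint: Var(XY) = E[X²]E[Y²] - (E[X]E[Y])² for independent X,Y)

Var(XY) = E[X²]E[Y²] - (E[X]E[Y])²
E[R] = -3, Var(R) = 1
E[T] = 0.8, Var(T) = 0.64
E[R²] = 1 + (-3)² = 10
E[T²] = 0.64 + 0.8² = 1.28
Var(Z) = 10*1.28 - (-3*0.8)²
= 12.8 - 5.76 = 7.04

7.04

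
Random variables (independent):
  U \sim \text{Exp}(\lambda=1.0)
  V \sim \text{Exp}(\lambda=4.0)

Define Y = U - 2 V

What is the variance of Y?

For independent RVs: Var(aX + bY) = a²Var(X) + b²Var(Y)
Var(U) = 1
Var(V) = 0.0625
Var(Y) = 1²*1 + (-2)²*0.0625
= 1*1 + 4*0.0625 = 1.25

1.25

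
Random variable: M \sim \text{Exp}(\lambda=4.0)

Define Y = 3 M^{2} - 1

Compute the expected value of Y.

E[Y] = 3*E[M²] - 1
E[M] = 0.25
E[M²] = Var(M) + (E[M])² = 0.0625 + 0.0625 = 0.125
E[Y] = 3*0.125 - 1 = -0.625

-0.625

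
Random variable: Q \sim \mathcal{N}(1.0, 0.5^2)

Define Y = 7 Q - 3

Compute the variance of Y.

For Y = aQ + b: Var(Y) = a² * Var(Q)
Var(Q) = 0.5^2 = 0.25
Var(Y) = 7² * 0.25 = 49 * 0.25 = 12.25

12.25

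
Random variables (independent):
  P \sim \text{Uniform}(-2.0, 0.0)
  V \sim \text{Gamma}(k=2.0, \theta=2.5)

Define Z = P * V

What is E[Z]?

For independent RVs: E[XY] = E[X]*E[Y]
E[P] = -1
E[V] = 5
E[Z] = -1 * 5 = -5

-5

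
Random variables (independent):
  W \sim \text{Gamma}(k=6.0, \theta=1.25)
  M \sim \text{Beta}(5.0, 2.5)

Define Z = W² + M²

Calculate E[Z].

E[Z] = E[W²] + E[M²]
E[W²] = Var(W) + E[W]² = 9.375 + 56.25 = 65.625
E[M²] = Var(M) + E[M]² = 0.026143791 + 0.44444444 = 0.47058824
E[Z] = 65.625 + 0.47058824 = 66.095588

66.095588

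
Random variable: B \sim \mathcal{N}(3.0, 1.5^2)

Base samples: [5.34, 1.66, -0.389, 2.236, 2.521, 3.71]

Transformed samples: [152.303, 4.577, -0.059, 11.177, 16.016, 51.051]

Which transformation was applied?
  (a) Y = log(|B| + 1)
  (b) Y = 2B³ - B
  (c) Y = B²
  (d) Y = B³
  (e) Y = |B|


Checking option (d) Y = B³:
  B = 5.34 -> Y = 152.303 ✓
  B = 1.66 -> Y = 4.577 ✓
  B = -0.389 -> Y = -0.059 ✓
All samples match this transformation.

(d) B³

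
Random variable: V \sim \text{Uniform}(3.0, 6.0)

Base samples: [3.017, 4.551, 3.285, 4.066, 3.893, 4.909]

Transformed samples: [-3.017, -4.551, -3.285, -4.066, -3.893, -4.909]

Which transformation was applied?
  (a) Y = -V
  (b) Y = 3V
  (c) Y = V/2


Checking option (a) Y = -V:
  V = 3.017 -> Y = -3.017 ✓
  V = 4.551 -> Y = -4.551 ✓
  V = 3.285 -> Y = -3.285 ✓
All samples match this transformation.

(a) -V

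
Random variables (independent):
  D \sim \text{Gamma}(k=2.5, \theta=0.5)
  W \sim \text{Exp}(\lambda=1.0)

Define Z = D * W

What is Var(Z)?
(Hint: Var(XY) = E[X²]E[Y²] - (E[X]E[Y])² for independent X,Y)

Var(XY) = E[X²]E[Y²] - (E[X]E[Y])²
E[D] = 1.25, Var(D) = 0.625
E[W] = 1, Var(W) = 1
E[D²] = 0.625 + 1.25² = 2.1875
E[W²] = 1 + 1² = 2
Var(Z) = 2.1875*2 - (1.25*1)²
= 4.375 - 1.5625 = 2.8125

2.8125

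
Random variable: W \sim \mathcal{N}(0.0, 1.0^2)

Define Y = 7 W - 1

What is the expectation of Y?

For Y = 7W - 1:
E[Y] = 7 * E[W] - 1
E[W] = 0.0 = 0
E[Y] = 7 * 0 - 1 = -1

-1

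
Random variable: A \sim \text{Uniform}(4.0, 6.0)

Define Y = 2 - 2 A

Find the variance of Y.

For Y = aA + b: Var(Y) = a² * Var(A)
Var(A) = (6 - 4)^2/12 = 0.33333333
Var(Y) = (-2)² * 0.33333333 = 4 * 0.33333333 = 1.3333333

1.3333333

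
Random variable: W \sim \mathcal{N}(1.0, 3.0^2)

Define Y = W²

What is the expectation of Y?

E[W²] = Var(W) + (E[W])² = 9 + 1 = 10

10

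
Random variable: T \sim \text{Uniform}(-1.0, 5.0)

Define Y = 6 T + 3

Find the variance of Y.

For Y = aT + b: Var(Y) = a² * Var(T)
Var(T) = (5 + 1)^2/12 = 3
Var(Y) = 6² * 3 = 36 * 3 = 108

108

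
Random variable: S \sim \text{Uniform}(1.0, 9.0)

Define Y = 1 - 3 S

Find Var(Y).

For Y = aS + b: Var(Y) = a² * Var(S)
Var(S) = (9 - 1)^2/12 = 5.3333333
Var(Y) = (-3)² * 5.3333333 = 9 * 5.3333333 = 48

48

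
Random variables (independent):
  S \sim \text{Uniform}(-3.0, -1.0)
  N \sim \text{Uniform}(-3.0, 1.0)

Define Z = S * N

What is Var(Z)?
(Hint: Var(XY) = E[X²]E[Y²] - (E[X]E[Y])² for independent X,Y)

Var(XY) = E[X²]E[Y²] - (E[X]E[Y])²
E[S] = -2, Var(S) = 0.33333333
E[N] = -1, Var(N) = 1.3333333
E[S²] = 0.33333333 + (-2)² = 4.3333333
E[N²] = 1.3333333 + (-1)² = 2.3333333
Var(Z) = 4.3333333*2.3333333 - (-2*(-1))²
= 10.111111 - 4 = 6.1111111

6.1111111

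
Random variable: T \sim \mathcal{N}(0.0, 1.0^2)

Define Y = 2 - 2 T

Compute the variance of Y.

For Y = aT + b: Var(Y) = a² * Var(T)
Var(T) = 1.0^2 = 1
Var(Y) = (-2)² * 1 = 4 * 1 = 4

4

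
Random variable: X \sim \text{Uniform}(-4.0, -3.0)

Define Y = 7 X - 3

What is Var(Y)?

For Y = aX + b: Var(Y) = a² * Var(X)
Var(X) = (-3 + 4)^2/12 = 0.083333333
Var(Y) = 7² * 0.083333333 = 49 * 0.083333333 = 4.0833333

4.0833333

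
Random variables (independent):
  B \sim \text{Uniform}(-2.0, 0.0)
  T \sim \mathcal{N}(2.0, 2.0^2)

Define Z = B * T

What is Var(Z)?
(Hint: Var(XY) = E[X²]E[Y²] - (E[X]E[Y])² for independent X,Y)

Var(XY) = E[X²]E[Y²] - (E[X]E[Y])²
E[B] = -1, Var(B) = 0.33333333
E[T] = 2, Var(T) = 4
E[B²] = 0.33333333 + (-1)² = 1.3333333
E[T²] = 4 + 2² = 8
Var(Z) = 1.3333333*8 - (-1*2)²
= 10.666667 - 4 = 6.6666667

6.6666667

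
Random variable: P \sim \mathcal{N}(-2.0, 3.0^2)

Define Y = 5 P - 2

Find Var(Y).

For Y = aP + b: Var(Y) = a² * Var(P)
Var(P) = 3.0^2 = 9
Var(Y) = 5² * 9 = 25 * 9 = 225

225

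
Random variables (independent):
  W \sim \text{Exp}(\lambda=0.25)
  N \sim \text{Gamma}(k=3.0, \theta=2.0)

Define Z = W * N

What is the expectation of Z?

For independent RVs: E[XY] = E[X]*E[Y]
E[W] = 4
E[N] = 6
E[Z] = 4 * 6 = 24

24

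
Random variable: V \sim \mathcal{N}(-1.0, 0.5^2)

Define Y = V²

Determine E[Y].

E[V²] = Var(V) + (E[V])² = 0.25 + 1 = 1.25

1.25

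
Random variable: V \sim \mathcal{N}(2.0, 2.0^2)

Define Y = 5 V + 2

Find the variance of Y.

For Y = aV + b: Var(Y) = a² * Var(V)
Var(V) = 2.0^2 = 4
Var(Y) = 5² * 4 = 25 * 4 = 100

100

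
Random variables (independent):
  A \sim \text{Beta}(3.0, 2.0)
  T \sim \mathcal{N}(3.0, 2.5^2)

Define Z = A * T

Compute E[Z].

For independent RVs: E[XY] = E[X]*E[Y]
E[A] = 0.6
E[T] = 3
E[Z] = 0.6 * 3 = 1.8

1.8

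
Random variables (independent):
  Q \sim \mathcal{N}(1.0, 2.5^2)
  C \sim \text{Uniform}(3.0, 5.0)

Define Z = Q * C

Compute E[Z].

For independent RVs: E[XY] = E[X]*E[Y]
E[Q] = 1
E[C] = 4
E[Z] = 1 * 4 = 4

4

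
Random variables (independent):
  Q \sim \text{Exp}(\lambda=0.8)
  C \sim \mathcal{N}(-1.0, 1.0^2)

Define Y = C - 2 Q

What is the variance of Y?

For independent RVs: Var(aX + bY) = a²Var(X) + b²Var(Y)
Var(Q) = 1.5625
Var(C) = 1
Var(Y) = (-2)²*1.5625 + 1²*1
= 4*1.5625 + 1*1 = 7.25

7.25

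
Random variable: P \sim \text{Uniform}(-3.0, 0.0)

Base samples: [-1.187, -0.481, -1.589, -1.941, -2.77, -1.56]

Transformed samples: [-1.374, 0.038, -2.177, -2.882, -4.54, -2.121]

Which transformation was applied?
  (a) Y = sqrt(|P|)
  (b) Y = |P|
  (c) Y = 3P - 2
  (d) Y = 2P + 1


Checking option (d) Y = 2P + 1:
  P = -1.187 -> Y = -1.374 ✓
  P = -0.481 -> Y = 0.038 ✓
  P = -1.589 -> Y = -2.177 ✓
All samples match this transformation.

(d) 2P + 1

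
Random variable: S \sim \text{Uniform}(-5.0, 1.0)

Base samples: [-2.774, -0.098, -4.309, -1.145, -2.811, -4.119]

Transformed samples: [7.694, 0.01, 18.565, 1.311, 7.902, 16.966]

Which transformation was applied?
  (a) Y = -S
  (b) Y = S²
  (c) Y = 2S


Checking option (b) Y = S²:
  S = -2.774 -> Y = 7.694 ✓
  S = -0.098 -> Y = 0.01 ✓
  S = -4.309 -> Y = 18.565 ✓
All samples match this transformation.

(b) S²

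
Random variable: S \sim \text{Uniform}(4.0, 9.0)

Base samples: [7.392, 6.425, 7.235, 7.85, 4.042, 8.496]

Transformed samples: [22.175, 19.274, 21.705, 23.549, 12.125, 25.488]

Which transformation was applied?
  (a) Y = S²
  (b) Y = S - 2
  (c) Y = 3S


Checking option (c) Y = 3S:
  S = 7.392 -> Y = 22.175 ✓
  S = 6.425 -> Y = 19.274 ✓
  S = 7.235 -> Y = 21.705 ✓
All samples match this transformation.

(c) 3S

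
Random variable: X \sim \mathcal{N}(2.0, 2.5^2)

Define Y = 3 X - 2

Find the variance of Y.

For Y = aX + b: Var(Y) = a² * Var(X)
Var(X) = 2.5^2 = 6.25
Var(Y) = 3² * 6.25 = 9 * 6.25 = 56.25

56.25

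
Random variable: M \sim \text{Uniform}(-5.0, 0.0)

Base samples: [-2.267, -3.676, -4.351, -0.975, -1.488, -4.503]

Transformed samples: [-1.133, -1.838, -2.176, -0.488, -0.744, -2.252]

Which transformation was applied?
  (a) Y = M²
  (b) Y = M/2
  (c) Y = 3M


Checking option (b) Y = M/2:
  M = -2.267 -> Y = -1.133 ✓
  M = -3.676 -> Y = -1.838 ✓
  M = -4.351 -> Y = -2.176 ✓
All samples match this transformation.

(b) M/2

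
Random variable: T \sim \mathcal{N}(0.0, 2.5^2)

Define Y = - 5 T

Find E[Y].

For Y = -5T:
E[Y] = -5 * E[T]
E[T] = 0.0 = 0
E[Y] = -5 * 0 = 0

0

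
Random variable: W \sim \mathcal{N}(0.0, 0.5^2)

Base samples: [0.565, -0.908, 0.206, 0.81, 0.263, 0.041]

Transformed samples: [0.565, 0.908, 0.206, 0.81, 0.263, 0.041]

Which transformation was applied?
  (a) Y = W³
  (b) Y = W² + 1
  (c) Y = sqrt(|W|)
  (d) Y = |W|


Checking option (d) Y = |W|:
  W = 0.565 -> Y = 0.565 ✓
  W = -0.908 -> Y = 0.908 ✓
  W = 0.206 -> Y = 0.206 ✓
All samples match this transformation.

(d) |W|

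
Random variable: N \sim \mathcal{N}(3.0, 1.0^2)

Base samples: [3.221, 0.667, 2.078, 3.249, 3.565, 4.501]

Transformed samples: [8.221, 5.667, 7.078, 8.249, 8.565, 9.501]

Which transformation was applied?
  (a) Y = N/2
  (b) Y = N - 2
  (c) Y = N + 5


Checking option (c) Y = N + 5:
  N = 3.221 -> Y = 8.221 ✓
  N = 0.667 -> Y = 5.667 ✓
  N = 2.078 -> Y = 7.078 ✓
All samples match this transformation.

(c) N + 5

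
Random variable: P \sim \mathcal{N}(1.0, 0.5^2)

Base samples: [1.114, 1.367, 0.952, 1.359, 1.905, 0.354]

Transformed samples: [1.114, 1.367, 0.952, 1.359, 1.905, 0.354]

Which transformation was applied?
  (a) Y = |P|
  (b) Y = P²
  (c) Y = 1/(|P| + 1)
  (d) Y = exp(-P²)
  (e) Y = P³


Checking option (a) Y = |P|:
  P = 1.114 -> Y = 1.114 ✓
  P = 1.367 -> Y = 1.367 ✓
  P = 0.952 -> Y = 0.952 ✓
All samples match this transformation.

(a) |P|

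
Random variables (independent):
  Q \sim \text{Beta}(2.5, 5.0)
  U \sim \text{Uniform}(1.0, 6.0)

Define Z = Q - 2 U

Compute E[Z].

E[Z] = 1*E[Q] - 2*E[U]
E[Q] = 0.33333333
E[U] = 3.5
E[Z] = 1*0.33333333 - 2*3.5 = -6.6666667

-6.6666667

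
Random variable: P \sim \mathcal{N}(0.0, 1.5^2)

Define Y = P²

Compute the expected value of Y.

Using E[X²] = Var(X) + (E[X])²:
E[P] = 0
Var(P) = 1.5^2 = 2.25
E[P²] = 2.25 + 0² = 2.25 + 0 = 2.25

2.25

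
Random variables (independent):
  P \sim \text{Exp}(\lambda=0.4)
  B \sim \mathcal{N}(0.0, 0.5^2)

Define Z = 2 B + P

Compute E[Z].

E[Z] = 1*E[P] + 2*E[B]
E[P] = 2.5
E[B] = 0
E[Z] = 1*2.5 + 2*0 = 2.5

2.5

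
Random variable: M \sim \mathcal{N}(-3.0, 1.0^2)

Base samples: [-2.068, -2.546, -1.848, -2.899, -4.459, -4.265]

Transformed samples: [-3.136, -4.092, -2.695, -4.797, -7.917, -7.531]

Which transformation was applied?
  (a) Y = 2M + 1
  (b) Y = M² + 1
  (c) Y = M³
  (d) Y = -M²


Checking option (a) Y = 2M + 1:
  M = -2.068 -> Y = -3.136 ✓
  M = -2.546 -> Y = -4.092 ✓
  M = -1.848 -> Y = -2.695 ✓
All samples match this transformation.

(a) 2M + 1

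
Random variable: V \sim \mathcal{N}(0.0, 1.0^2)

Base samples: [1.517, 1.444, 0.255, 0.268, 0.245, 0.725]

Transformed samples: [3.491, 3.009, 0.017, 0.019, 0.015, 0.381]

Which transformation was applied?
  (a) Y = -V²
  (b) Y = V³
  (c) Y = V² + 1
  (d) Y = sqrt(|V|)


Checking option (b) Y = V³:
  V = 1.517 -> Y = 3.491 ✓
  V = 1.444 -> Y = 3.009 ✓
  V = 0.255 -> Y = 0.017 ✓
All samples match this transformation.

(b) V³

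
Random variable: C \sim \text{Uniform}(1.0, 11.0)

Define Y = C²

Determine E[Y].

Using E[X²] = Var(X) + (E[X])²:
E[C] = 6
Var(C) = (11 - 1)^2/12 = 8.3333333
E[C²] = 8.3333333 + 6² = 8.3333333 + 36 = 44.333333

44.333333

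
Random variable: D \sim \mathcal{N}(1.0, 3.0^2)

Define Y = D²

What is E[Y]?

E[D²] = Var(D) + (E[D])² = 9 + 1 = 10

10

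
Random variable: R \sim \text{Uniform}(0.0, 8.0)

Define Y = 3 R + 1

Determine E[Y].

For Y = 3R + 1:
E[Y] = 3 * E[R] + 1
E[R] = (0 + 8)/2 = 4
E[Y] = 3 * 4 + 1 = 13

13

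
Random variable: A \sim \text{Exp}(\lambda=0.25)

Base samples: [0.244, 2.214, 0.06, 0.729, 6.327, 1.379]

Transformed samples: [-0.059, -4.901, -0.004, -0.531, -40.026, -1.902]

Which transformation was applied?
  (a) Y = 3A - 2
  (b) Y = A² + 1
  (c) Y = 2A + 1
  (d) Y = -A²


Checking option (d) Y = -A²:
  A = 0.244 -> Y = -0.059 ✓
  A = 2.214 -> Y = -4.901 ✓
  A = 0.06 -> Y = -0.004 ✓
All samples match this transformation.

(d) -A²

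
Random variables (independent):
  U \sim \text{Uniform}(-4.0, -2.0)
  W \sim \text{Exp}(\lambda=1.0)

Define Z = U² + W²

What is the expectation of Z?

E[Z] = E[U²] + E[W²]
E[U²] = Var(U) + E[U]² = 0.33333333 + 9 = 9.3333333
E[W²] = Var(W) + E[W]² = 1 + 1 = 2
E[Z] = 9.3333333 + 2 = 11.333333

11.333333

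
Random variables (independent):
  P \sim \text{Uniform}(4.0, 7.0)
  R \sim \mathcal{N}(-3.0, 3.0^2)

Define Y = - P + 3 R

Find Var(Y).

For independent RVs: Var(aX + bY) = a²Var(X) + b²Var(Y)
Var(P) = 0.75
Var(R) = 9
Var(Y) = (-1)²*0.75 + 3²*9
= 1*0.75 + 9*9 = 81.75

81.75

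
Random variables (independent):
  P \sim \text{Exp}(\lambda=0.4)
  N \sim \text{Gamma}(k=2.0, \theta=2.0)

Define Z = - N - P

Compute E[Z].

E[Z] = -1*E[P] - 1*E[N]
E[P] = 2.5
E[N] = 4
E[Z] = -1*2.5 - 1*4 = -6.5

-6.5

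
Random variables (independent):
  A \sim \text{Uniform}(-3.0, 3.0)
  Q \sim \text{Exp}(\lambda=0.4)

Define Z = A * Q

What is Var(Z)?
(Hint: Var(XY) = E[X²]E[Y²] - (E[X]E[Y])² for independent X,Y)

Var(XY) = E[X²]E[Y²] - (E[X]E[Y])²
E[A] = 0, Var(A) = 3
E[Q] = 2.5, Var(Q) = 6.25
E[A²] = 3 + 0² = 3
E[Q²] = 6.25 + 2.5² = 12.5
Var(Z) = 3*12.5 - (0*2.5)²
= 37.5 - 0 = 37.5

37.5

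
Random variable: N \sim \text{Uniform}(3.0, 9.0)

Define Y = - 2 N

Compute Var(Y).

For Y = aN + b: Var(Y) = a² * Var(N)
Var(N) = (9 - 3)^2/12 = 3
Var(Y) = (-2)² * 3 = 4 * 3 = 12

12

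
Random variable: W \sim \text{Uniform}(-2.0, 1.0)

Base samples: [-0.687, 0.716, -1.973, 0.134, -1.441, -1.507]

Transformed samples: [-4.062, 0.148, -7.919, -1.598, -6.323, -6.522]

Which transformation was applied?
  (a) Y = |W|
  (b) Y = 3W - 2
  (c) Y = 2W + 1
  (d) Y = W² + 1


Checking option (b) Y = 3W - 2:
  W = -0.687 -> Y = -4.062 ✓
  W = 0.716 -> Y = 0.148 ✓
  W = -1.973 -> Y = -7.919 ✓
All samples match this transformation.

(b) 3W - 2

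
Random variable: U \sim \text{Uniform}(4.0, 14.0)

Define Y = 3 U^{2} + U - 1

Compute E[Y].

E[Y] = 3*E[U²] + 1*E[U] - 1
E[U] = 9
E[U²] = Var(U) + (E[U])² = 8.3333333 + 81 = 89.333333
E[Y] = 3*89.333333 + 1*9 - 1 = 276

276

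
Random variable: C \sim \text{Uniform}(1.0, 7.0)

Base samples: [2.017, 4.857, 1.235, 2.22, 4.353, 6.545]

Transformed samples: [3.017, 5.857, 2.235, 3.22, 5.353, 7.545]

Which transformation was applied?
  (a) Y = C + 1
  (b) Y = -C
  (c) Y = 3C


Checking option (a) Y = C + 1:
  C = 2.017 -> Y = 3.017 ✓
  C = 4.857 -> Y = 5.857 ✓
  C = 1.235 -> Y = 2.235 ✓
All samples match this transformation.

(a) C + 1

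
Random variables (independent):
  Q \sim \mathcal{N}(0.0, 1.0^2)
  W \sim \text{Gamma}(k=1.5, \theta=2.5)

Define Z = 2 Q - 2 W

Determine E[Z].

E[Z] = 2*E[Q] - 2*E[W]
E[Q] = 0
E[W] = 3.75
E[Z] = 2*0 - 2*3.75 = -7.5

-7.5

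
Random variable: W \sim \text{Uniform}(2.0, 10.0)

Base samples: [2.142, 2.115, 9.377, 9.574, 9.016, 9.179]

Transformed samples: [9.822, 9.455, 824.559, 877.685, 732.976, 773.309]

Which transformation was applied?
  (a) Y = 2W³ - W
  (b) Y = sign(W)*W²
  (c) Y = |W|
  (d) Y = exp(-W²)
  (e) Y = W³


Checking option (e) Y = W³:
  W = 2.142 -> Y = 9.822 ✓
  W = 2.115 -> Y = 9.455 ✓
  W = 9.377 -> Y = 824.559 ✓
All samples match this transformation.

(e) W³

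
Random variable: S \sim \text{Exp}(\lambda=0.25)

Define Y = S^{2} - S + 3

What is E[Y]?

E[Y] = 1*E[S²] - 1*E[S] + 3
E[S] = 4
E[S²] = Var(S) + (E[S])² = 16 + 16 = 32
E[Y] = 1*32 - 1*4 + 3 = 31

31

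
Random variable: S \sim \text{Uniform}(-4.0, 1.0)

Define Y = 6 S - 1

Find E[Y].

For Y = 6S - 1:
E[Y] = 6 * E[S] - 1
E[S] = (-4 + 1)/2 = -1.5
E[Y] = 6 * (-1.5) - 1 = -10

-10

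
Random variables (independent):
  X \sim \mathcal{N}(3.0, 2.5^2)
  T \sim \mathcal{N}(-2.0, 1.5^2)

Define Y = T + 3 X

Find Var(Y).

For independent RVs: Var(aX + bY) = a²Var(X) + b²Var(Y)
Var(X) = 6.25
Var(T) = 2.25
Var(Y) = 3²*6.25 + 1²*2.25
= 9*6.25 + 1*2.25 = 58.5

58.5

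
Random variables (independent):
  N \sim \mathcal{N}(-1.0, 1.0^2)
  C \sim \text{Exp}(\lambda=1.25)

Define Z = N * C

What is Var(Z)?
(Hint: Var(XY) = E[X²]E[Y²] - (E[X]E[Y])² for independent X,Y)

Var(XY) = E[X²]E[Y²] - (E[X]E[Y])²
E[N] = -1, Var(N) = 1
E[C] = 0.8, Var(C) = 0.64
E[N²] = 1 + (-1)² = 2
E[C²] = 0.64 + 0.8² = 1.28
Var(Z) = 2*1.28 - (-1*0.8)²
= 2.56 - 0.64 = 1.92

1.92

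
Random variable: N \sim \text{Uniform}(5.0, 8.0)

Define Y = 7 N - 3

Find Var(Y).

For Y = aN + b: Var(Y) = a² * Var(N)
Var(N) = (8 - 5)^2/12 = 0.75
Var(Y) = 7² * 0.75 = 49 * 0.75 = 36.75

36.75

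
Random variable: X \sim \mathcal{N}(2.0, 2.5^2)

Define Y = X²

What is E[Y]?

Using E[X²] = Var(X) + (E[X])²:
E[X] = 2
Var(X) = 2.5^2 = 6.25
E[X²] = 6.25 + 2² = 6.25 + 4 = 10.25

10.25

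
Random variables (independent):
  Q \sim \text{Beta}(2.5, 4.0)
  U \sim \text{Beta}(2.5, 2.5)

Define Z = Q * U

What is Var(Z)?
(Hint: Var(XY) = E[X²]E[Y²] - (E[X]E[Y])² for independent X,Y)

Var(XY) = E[X²]E[Y²] - (E[X]E[Y])²
E[Q] = 0.38461538, Var(Q) = 0.031558185
E[U] = 0.5, Var(U) = 0.041666667
E[Q²] = 0.031558185 + 0.38461538² = 0.17948718
E[U²] = 0.041666667 + 0.5² = 0.29166667
Var(Z) = 0.17948718*0.29166667 - (0.38461538*0.5)²
= 0.052350427 - 0.036982249 = 0.015368179

0.015368179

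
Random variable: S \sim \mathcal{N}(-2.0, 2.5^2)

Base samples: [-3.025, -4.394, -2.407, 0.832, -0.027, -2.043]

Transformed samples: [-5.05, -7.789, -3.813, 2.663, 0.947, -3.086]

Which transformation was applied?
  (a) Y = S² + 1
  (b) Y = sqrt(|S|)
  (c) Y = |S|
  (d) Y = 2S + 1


Checking option (d) Y = 2S + 1:
  S = -3.025 -> Y = -5.05 ✓
  S = -4.394 -> Y = -7.789 ✓
  S = -2.407 -> Y = -3.813 ✓
All samples match this transformation.

(d) 2S + 1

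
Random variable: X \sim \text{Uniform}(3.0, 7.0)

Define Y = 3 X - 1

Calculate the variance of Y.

For Y = aX + b: Var(Y) = a² * Var(X)
Var(X) = (7 - 3)^2/12 = 1.3333333
Var(Y) = 3² * 1.3333333 = 9 * 1.3333333 = 12

12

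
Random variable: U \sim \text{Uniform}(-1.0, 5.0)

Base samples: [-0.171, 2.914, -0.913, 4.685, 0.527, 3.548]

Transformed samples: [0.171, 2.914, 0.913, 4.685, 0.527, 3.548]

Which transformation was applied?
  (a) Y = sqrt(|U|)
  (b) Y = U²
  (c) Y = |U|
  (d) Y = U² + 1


Checking option (c) Y = |U|:
  U = -0.171 -> Y = 0.171 ✓
  U = 2.914 -> Y = 2.914 ✓
  U = -0.913 -> Y = 0.913 ✓
All samples match this transformation.

(c) |U|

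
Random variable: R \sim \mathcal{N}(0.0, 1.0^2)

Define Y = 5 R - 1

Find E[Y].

For Y = 5R - 1:
E[Y] = 5 * E[R] - 1
E[R] = 0.0 = 0
E[Y] = 5 * 0 - 1 = -1

-1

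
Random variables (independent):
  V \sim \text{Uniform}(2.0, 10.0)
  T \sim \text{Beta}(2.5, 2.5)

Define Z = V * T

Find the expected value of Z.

For independent RVs: E[XY] = E[X]*E[Y]
E[V] = 6
E[T] = 0.5
E[Z] = 6 * 0.5 = 3

3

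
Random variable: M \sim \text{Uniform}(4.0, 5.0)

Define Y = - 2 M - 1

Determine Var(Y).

For Y = aM + b: Var(Y) = a² * Var(M)
Var(M) = (5 - 4)^2/12 = 0.083333333
Var(Y) = (-2)² * 0.083333333 = 4 * 0.083333333 = 0.33333333

0.33333333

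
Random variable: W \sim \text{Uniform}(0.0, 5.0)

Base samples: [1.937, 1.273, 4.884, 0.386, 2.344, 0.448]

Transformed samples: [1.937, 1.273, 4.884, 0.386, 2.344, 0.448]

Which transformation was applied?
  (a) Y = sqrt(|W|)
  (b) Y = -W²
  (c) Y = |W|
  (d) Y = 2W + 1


Checking option (c) Y = |W|:
  W = 1.937 -> Y = 1.937 ✓
  W = 1.273 -> Y = 1.273 ✓
  W = 4.884 -> Y = 4.884 ✓
All samples match this transformation.

(c) |W|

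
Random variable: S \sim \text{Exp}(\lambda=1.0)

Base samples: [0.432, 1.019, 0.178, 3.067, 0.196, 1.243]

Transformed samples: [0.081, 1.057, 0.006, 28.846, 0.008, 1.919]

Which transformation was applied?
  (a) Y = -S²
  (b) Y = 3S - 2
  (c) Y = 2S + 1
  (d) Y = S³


Checking option (d) Y = S³:
  S = 0.432 -> Y = 0.081 ✓
  S = 1.019 -> Y = 1.057 ✓
  S = 0.178 -> Y = 0.006 ✓
All samples match this transformation.

(d) S³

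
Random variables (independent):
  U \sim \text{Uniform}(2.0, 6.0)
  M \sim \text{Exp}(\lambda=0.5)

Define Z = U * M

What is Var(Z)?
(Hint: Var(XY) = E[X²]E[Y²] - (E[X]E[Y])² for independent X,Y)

Var(XY) = E[X²]E[Y²] - (E[X]E[Y])²
E[U] = 4, Var(U) = 1.3333333
E[M] = 2, Var(M) = 4
E[U²] = 1.3333333 + 4² = 17.333333
E[M²] = 4 + 2² = 8
Var(Z) = 17.333333*8 - (4*2)²
= 138.66667 - 64 = 74.666667

74.666667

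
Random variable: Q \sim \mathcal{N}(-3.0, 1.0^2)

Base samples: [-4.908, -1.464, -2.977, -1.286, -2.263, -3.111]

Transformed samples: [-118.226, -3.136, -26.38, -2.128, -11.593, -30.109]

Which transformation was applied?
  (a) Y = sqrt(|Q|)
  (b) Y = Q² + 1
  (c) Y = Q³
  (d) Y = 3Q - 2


Checking option (c) Y = Q³:
  Q = -4.908 -> Y = -118.226 ✓
  Q = -1.464 -> Y = -3.136 ✓
  Q = -2.977 -> Y = -26.38 ✓
All samples match this transformation.

(c) Q³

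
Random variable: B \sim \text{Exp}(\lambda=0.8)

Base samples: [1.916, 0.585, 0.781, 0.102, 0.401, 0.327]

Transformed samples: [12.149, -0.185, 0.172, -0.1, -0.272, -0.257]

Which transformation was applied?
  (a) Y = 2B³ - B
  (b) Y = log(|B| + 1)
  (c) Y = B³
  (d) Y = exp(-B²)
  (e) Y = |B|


Checking option (a) Y = 2B³ - B:
  B = 1.916 -> Y = 12.149 ✓
  B = 0.585 -> Y = -0.185 ✓
  B = 0.781 -> Y = 0.172 ✓
All samples match this transformation.

(a) 2B³ - B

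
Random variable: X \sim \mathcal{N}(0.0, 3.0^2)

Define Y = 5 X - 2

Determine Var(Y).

For Y = aX + b: Var(Y) = a² * Var(X)
Var(X) = 3.0^2 = 9
Var(Y) = 5² * 9 = 25 * 9 = 225

225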